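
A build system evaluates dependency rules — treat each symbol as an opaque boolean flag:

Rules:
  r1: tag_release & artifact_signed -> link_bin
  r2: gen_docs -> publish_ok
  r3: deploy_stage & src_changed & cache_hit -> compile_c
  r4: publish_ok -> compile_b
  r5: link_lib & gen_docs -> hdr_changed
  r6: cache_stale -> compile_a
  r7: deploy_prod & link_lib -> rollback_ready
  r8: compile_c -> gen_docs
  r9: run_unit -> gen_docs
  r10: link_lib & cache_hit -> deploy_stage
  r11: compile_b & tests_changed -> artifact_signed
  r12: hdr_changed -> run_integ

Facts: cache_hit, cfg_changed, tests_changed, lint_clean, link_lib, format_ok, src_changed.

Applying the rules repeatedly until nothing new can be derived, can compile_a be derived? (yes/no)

Round 1 — r10, derive deploy_stage.
Round 2 — r3, derive compile_c.
Round 3 — r8, derive gen_docs.
Round 4 — r2, r5, derive publish_ok, hdr_changed.
Round 5 — r4, r12, derive compile_b, run_integ.
Round 6 — r11, derive artifact_signed.
Fixed point reached. compile_a is concluded only by r6; r6 needs cache_stale (never derived).

no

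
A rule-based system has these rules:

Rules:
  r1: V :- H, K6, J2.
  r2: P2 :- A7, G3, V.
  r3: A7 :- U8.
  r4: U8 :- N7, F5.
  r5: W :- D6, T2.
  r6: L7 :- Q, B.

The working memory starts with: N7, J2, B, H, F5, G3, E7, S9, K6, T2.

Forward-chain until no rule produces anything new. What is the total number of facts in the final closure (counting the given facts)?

Round 1: r1 [V :- H, K6, J2.]; r4 [U8 :- N7, F5.]. Adds V, U8.
Round 2: r3 [A7 :- U8.]. Adds A7.
Round 3: r2 [P2 :- A7, G3, V.]. Adds P2.
Closure: {A7, B, E7, F5, G3, H, J2, K6, N7, P2, S9, T2, U8, V} — 14 facts.

14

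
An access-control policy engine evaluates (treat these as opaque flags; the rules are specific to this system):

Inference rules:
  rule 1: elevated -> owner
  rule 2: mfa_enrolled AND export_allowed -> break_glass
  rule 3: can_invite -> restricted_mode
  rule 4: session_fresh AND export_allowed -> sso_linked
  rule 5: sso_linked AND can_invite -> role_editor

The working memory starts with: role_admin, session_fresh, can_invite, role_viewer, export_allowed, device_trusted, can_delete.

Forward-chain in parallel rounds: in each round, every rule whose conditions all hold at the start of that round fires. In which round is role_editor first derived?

[1] rule 3 [can_invite -> restricted_mode]; rule 4 [session_fresh AND export_allowed -> sso_linked]. ⇒ new: restricted_mode, sso_linked.
[2] rule 5 [sso_linked AND can_invite -> role_editor]. ⇒ new: role_editor.
role_editor first appears in round 2.

2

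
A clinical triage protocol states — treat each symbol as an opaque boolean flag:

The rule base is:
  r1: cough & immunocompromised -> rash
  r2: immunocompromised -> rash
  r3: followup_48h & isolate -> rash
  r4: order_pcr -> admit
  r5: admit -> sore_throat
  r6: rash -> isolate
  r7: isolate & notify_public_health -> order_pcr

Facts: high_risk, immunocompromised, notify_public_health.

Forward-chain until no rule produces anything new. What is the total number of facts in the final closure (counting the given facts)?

[1] r2 [immunocompromised -> rash]. ⇒ new: rash.
[2] r6 [rash -> isolate]. ⇒ new: isolate.
[3] r7 [isolate & notify_public_health -> order_pcr]. ⇒ new: order_pcr.
[4] r4 [order_pcr -> admit]. ⇒ new: admit.
[5] r5 [admit -> sore_throat]. ⇒ new: sore_throat.
Closure: {admit, high_risk, immunocompromised, isolate, notify_public_health, order_pcr, rash, sore_throat} — 8 facts.

8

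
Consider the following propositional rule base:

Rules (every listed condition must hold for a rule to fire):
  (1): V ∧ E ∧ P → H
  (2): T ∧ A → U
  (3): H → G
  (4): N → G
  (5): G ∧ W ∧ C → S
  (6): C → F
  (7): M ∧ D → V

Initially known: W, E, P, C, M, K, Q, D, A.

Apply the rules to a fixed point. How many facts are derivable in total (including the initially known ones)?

Round 1 fires (6), (7), giving F, V.
Round 2 fires (1), giving H.
Round 3 fires (3), giving G.
Round 4 fires (5), giving S.
Closure: {A, C, D, E, F, G, H, K, M, P, Q, S, V, W} — 14 facts.

14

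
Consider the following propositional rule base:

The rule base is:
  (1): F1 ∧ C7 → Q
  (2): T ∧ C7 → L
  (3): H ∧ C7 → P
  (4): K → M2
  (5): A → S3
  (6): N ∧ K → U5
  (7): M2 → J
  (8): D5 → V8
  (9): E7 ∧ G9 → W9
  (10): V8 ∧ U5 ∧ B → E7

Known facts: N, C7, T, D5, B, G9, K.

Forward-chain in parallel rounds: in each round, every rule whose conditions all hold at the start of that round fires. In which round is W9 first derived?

Round 1: (2) [T ∧ C7 → L]; (4) [K → M2]; (6) [N ∧ K → U5]; (8) [D5 → V8]. New: L, M2, U5, V8.
Round 2: (7) [M2 → J]; (10) [V8 ∧ U5 ∧ B → E7]. New: J, E7.
Round 3: (9) [E7 ∧ G9 → W9]. New: W9.
W9 first appears in round 3.

3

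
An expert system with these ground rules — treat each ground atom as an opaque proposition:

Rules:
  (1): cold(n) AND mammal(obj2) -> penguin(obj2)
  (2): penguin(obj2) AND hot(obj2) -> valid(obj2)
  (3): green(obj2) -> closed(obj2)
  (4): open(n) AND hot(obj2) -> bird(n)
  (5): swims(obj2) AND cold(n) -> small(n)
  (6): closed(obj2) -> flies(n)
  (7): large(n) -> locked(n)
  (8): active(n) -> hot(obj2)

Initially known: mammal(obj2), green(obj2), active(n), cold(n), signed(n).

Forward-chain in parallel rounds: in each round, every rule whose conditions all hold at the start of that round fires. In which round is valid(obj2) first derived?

Round 1: (1) [cold(n) AND mammal(obj2) -> penguin(obj2)]; (3) [green(obj2) -> closed(obj2)]; (8) [active(n) -> hot(obj2)]. Adds penguin(obj2), closed(obj2), hot(obj2).
Round 2: (2) [penguin(obj2) AND hot(obj2) -> valid(obj2)]; (6) [closed(obj2) -> flies(n)]. Adds valid(obj2), flies(n).
valid(obj2) first appears in round 2.

2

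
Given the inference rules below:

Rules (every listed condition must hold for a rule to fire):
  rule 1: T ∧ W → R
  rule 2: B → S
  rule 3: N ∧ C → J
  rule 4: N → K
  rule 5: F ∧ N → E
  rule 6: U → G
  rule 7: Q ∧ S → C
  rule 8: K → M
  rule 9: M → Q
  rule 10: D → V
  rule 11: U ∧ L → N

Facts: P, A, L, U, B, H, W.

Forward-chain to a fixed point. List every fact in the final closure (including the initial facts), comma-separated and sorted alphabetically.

A, B, C, G, H, J, K, L, M, N, P, Q, S, U, W

[1] rule 2 [B → S]; rule 6 [U → G]; rule 11 [U ∧ L → N]. ⇒ new: S, G, N.
[2] rule 4 [N → K]. ⇒ new: K.
[3] rule 8 [K → M]. ⇒ new: M.
[4] rule 9 [M → Q]. ⇒ new: Q.
[5] rule 7 [Q ∧ S → C]. ⇒ new: C.
[6] rule 3 [N ∧ C → J]. ⇒ new: J.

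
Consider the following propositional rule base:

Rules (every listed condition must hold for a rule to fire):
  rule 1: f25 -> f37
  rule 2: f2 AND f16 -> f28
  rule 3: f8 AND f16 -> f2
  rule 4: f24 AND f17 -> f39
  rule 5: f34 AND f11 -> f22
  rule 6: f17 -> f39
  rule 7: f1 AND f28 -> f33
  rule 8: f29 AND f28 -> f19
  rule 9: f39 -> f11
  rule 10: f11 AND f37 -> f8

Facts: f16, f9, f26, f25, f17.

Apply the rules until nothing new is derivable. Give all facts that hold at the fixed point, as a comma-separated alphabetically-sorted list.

Round 1 — rule 1, rule 6, derive f37, f39.
Round 2 — rule 9, derive f11.
Round 3 — rule 10, derive f8.
Round 4 — rule 3, derive f2.
Round 5 — rule 2, derive f28.

f11, f16, f17, f2, f25, f26, f28, f37, f39, f8, f9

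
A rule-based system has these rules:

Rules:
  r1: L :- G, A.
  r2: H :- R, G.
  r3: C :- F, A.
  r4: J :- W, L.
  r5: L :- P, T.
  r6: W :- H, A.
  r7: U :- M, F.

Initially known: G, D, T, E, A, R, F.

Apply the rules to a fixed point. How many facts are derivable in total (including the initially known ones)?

Round 1: r1 [L :- G, A.]; r2 [H :- R, G.]; r3 [C :- F, A.]. Adds L, H, C.
Round 2: r6 [W :- H, A.]. Adds W.
Round 3: r4 [J :- W, L.]. Adds J.
Closure: {A, C, D, E, F, G, H, J, L, R, T, W} — 12 facts.

12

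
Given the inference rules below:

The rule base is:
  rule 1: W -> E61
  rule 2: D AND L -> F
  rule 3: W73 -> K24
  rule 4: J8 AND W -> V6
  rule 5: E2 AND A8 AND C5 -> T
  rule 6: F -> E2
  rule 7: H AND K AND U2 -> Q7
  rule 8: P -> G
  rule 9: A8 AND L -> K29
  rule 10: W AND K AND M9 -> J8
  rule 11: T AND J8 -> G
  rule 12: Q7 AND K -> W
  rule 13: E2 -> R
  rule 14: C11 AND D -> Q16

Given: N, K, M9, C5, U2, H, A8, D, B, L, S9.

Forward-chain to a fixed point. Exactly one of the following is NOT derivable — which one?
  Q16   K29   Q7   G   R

Q16

Round 1: rule 2 [D AND L -> F]; rule 7 [H AND K AND U2 -> Q7]; rule 9 [A8 AND L -> K29]. New: F, Q7, K29.
Round 2: rule 6 [F -> E2]; rule 12 [Q7 AND K -> W]. New: E2, W.
Round 3: rule 1 [W -> E61]; rule 5 [E2 AND A8 AND C5 -> T]; rule 10 [W AND K AND M9 -> J8]; rule 13 [E2 -> R]. New: E61, T, J8, R.
Round 4: rule 4 [J8 AND W -> V6]; rule 11 [T AND J8 -> G]. New: V6, G.
Derived: R (round 3), G (round 4), K29 (round 1), Q7 (round 1). Q16 never appears in any round.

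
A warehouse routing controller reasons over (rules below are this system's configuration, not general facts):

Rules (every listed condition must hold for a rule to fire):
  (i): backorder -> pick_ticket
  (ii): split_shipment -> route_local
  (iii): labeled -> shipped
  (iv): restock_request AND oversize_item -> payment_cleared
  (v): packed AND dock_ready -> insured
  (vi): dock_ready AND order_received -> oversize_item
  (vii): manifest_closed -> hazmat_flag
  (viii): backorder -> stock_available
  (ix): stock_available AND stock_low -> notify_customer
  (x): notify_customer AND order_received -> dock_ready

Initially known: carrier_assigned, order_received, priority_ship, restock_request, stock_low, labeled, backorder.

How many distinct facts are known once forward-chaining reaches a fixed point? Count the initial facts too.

[1] (i) [backorder -> pick_ticket]; (iii) [labeled -> shipped]; (viii) [backorder -> stock_available]. ⇒ new: pick_ticket, shipped, stock_available.
[2] (ix) [stock_available AND stock_low -> notify_customer]. ⇒ new: notify_customer.
[3] (x) [notify_customer AND order_received -> dock_ready]. ⇒ new: dock_ready.
[4] (vi) [dock_ready AND order_received -> oversize_item]. ⇒ new: oversize_item.
[5] (iv) [restock_request AND oversize_item -> payment_cleared]. ⇒ new: payment_cleared.
Closure: {backorder, carrier_assigned, dock_ready, labeled, notify_customer, order_received, oversize_item, payment_cleared, pick_ticket, priority_ship, restock_request, shipped, stock_available, stock_low} — 14 facts.

14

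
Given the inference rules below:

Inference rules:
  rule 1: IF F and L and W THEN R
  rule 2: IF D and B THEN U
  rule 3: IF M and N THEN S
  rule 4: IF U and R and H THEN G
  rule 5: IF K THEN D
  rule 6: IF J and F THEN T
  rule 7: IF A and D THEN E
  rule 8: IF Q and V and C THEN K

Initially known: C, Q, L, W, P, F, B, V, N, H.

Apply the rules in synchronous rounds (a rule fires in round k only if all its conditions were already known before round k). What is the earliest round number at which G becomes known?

[1] rule 1 [IF F and L and W THEN R]; rule 8 [IF Q and V and C THEN K]. ⇒ new: R, K.
[2] rule 5 [IF K THEN D]. ⇒ new: D.
[3] rule 2 [IF D and B THEN U]. ⇒ new: U.
[4] rule 4 [IF U and R and H THEN G]. ⇒ new: G.
G first appears in round 4.

4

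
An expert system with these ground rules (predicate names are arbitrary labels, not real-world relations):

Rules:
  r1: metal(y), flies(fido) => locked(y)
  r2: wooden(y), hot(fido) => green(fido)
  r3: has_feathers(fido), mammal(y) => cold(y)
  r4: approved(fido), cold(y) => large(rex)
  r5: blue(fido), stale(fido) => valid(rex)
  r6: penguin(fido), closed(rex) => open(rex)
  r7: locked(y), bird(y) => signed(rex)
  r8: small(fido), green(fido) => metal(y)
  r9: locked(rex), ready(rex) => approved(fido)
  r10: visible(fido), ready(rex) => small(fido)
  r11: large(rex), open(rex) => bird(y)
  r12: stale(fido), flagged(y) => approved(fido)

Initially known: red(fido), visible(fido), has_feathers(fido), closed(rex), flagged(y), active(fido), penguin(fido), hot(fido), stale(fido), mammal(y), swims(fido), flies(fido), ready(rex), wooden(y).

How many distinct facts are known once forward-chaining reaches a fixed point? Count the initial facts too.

Round 1: r2 [wooden(y), hot(fido) => green(fido)]; r3 [has_feathers(fido), mammal(y) => cold(y)]; r6 [penguin(fido), closed(rex) => open(rex)]; r10 [visible(fido), ready(rex) => small(fido)]; r12 [stale(fido), flagged(y) => approved(fido)]. Adds green(fido), cold(y), open(rex), small(fido), approved(fido).
Round 2: r4 [approved(fido), cold(y) => large(rex)]; r8 [small(fido), green(fido) => metal(y)]. Adds large(rex), metal(y).
Round 3: r1 [metal(y), flies(fido) => locked(y)]; r11 [large(rex), open(rex) => bird(y)]. Adds locked(y), bird(y).
Round 4: r7 [locked(y), bird(y) => signed(rex)]. Adds signed(rex).
Closure: {active(fido), approved(fido), bird(y), closed(rex), cold(y), flagged(y), flies(fido), green(fido), has_feathers(fido), hot(fido), large(rex), locked(y), mammal(y), metal(y), open(rex), penguin(fido), ready(rex), red(fido), signed(rex), small(fido), stale(fido), swims(fido), visible(fido), wooden(y)} — 24 facts.

24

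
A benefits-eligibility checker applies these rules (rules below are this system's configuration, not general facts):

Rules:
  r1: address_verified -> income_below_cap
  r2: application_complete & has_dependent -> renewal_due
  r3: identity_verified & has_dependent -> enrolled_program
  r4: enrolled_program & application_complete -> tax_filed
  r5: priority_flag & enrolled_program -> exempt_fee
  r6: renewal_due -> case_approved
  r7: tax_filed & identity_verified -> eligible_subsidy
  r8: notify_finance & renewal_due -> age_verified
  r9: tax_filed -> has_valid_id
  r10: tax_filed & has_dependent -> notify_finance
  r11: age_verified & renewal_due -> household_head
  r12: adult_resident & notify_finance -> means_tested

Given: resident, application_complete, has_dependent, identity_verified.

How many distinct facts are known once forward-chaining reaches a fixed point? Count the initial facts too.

13

[1] r2 [application_complete & has_dependent -> renewal_due]; r3 [identity_verified & has_dependent -> enrolled_program]. ⇒ new: renewal_due, enrolled_program.
[2] r4 [enrolled_program & application_complete -> tax_filed]; r6 [renewal_due -> case_approved]. ⇒ new: tax_filed, case_approved.
[3] r7 [tax_filed & identity_verified -> eligible_subsidy]; r9 [tax_filed -> has_valid_id]; r10 [tax_filed & has_dependent -> notify_finance]. ⇒ new: eligible_subsidy, has_valid_id, notify_finance.
[4] r8 [notify_finance & renewal_due -> age_verified]. ⇒ new: age_verified.
[5] r11 [age_verified & renewal_due -> household_head]. ⇒ new: household_head.
Closure: {age_verified, application_complete, case_approved, eligible_subsidy, enrolled_program, has_dependent, has_valid_id, household_head, identity_verified, notify_finance, renewal_due, resident, tax_filed} — 13 facts.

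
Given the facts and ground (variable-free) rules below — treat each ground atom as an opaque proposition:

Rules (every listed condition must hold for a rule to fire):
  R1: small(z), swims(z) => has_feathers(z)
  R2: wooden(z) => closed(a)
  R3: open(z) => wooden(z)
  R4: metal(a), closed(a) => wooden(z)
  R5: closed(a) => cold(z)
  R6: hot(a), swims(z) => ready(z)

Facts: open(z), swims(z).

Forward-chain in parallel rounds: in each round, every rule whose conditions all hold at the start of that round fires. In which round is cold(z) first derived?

Round 1 — R3, derive wooden(z).
Round 2 — R2, derive closed(a).
Round 3 — R5, derive cold(z).
cold(z) first appears in round 3.

3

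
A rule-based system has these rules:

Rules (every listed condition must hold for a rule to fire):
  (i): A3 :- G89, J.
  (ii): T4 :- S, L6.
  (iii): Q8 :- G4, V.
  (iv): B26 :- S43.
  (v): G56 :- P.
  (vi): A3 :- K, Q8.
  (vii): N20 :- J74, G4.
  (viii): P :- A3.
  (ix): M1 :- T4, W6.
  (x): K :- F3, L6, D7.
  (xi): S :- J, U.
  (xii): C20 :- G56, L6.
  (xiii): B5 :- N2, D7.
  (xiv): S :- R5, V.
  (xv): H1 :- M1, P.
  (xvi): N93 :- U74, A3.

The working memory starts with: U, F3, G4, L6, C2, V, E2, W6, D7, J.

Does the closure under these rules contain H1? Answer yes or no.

yes

Round 1: (iii) [Q8 :- G4, V.]; (x) [K :- F3, L6, D7.]; (xi) [S :- J, U.]. Adds Q8, K, S.
Round 2: (ii) [T4 :- S, L6.]; (vi) [A3 :- K, Q8.]. Adds T4, A3.
Round 3: (viii) [P :- A3.]; (ix) [M1 :- T4, W6.]. Adds P, M1.
Round 4: (v) [G56 :- P.]; (xv) [H1 :- M1, P.]. Adds G56, H1.
Round 5: (xii) [C20 :- G56, L6.]. Adds C20.
H1 appears in round 4, so it is derivable.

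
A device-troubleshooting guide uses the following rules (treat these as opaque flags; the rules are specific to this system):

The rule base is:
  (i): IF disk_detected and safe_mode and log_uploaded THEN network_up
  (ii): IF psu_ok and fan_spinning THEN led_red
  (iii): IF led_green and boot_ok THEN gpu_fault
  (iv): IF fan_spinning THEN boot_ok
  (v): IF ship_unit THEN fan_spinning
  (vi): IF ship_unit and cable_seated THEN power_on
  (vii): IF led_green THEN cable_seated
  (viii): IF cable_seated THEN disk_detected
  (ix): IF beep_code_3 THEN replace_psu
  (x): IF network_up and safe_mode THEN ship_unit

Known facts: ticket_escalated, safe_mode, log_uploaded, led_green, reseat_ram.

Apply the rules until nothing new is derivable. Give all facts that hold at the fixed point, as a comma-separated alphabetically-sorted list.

Round 1: (vii) [IF led_green THEN cable_seated]. Adds cable_seated.
Round 2: (viii) [IF cable_seated THEN disk_detected]. Adds disk_detected.
Round 3: (i) [IF disk_detected and safe_mode and log_uploaded THEN network_up]. Adds network_up.
Round 4: (x) [IF network_up and safe_mode THEN ship_unit]. Adds ship_unit.
Round 5: (v) [IF ship_unit THEN fan_spinning]; (vi) [IF ship_unit and cable_seated THEN power_on]. Adds fan_spinning, power_on.
Round 6: (iv) [IF fan_spinning THEN boot_ok]. Adds boot_ok.
Round 7: (iii) [IF led_green and boot_ok THEN gpu_fault]. Adds gpu_fault.

boot_ok, cable_seated, disk_detected, fan_spinning, gpu_fault, led_green, log_uploaded, network_up, power_on, reseat_ram, safe_mode, ship_unit, ticket_escalated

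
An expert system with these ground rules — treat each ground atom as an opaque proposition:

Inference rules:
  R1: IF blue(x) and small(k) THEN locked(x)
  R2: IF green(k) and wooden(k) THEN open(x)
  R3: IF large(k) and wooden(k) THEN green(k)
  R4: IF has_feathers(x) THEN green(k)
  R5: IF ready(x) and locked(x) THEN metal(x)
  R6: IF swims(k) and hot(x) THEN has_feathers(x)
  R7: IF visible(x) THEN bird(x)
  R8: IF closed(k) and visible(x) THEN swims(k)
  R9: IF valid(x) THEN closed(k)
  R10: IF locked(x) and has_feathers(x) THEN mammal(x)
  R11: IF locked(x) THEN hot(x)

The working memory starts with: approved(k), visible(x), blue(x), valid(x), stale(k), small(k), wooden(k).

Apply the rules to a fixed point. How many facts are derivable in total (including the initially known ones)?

Round 1 fires R1, R7, R9, giving locked(x), bird(x), closed(k).
Round 2 fires R8, R11, giving swims(k), hot(x).
Round 3 fires R6, giving has_feathers(x).
Round 4 fires R4, R10, giving green(k), mammal(x).
Round 5 fires R2, giving open(x).
Closure: {approved(k), bird(x), blue(x), closed(k), green(k), has_feathers(x), hot(x), locked(x), mammal(x), open(x), small(k), stale(k), swims(k), valid(x), visible(x), wooden(k)} — 16 facts.

16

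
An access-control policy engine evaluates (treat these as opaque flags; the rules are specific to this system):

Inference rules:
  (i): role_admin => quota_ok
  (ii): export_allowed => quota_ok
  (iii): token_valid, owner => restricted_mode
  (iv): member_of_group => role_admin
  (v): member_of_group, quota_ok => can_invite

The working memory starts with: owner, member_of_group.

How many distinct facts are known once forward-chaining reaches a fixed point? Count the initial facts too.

5

Round 1 — (iv), derive role_admin.
Round 2 — (i), derive quota_ok.
Round 3 — (v), derive can_invite.
Closure: {can_invite, member_of_group, owner, quota_ok, role_admin} — 5 facts.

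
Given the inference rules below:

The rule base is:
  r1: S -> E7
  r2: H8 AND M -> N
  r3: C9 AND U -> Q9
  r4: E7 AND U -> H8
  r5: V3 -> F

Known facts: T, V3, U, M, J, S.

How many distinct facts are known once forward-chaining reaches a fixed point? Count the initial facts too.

Round 1 fires r1, r5, giving E7, F.
Round 2 fires r4, giving H8.
Round 3 fires r2, giving N.
Closure: {E7, F, H8, J, M, N, S, T, U, V3} — 10 facts.

10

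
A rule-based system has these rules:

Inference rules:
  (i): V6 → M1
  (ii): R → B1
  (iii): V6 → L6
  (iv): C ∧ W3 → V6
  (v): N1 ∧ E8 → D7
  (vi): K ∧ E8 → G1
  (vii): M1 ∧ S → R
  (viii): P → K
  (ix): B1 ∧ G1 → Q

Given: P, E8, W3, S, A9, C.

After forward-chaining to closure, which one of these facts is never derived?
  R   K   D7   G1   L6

D7

Round 1 fires (iv), (viii), giving V6, K.
Round 2 fires (i), (iii), (vi), giving M1, L6, G1.
Round 3 fires (vii), giving R.
Round 4 fires (ii), giving B1.
Round 5 fires (ix), giving Q.
Derived: R (round 3), G1 (round 2), K (round 1), L6 (round 2). D7 never appears in any round.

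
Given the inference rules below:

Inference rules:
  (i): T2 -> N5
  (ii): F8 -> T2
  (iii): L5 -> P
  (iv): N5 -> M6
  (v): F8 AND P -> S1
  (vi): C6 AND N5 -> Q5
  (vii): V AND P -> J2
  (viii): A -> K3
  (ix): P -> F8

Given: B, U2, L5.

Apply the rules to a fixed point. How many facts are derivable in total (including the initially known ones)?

Round 1: (iii) [L5 -> P]. New: P.
Round 2: (ix) [P -> F8]. New: F8.
Round 3: (ii) [F8 -> T2]; (v) [F8 AND P -> S1]. New: T2, S1.
Round 4: (i) [T2 -> N5]. New: N5.
Round 5: (iv) [N5 -> M6]. New: M6.
Closure: {B, F8, L5, M6, N5, P, S1, T2, U2} — 9 facts.

9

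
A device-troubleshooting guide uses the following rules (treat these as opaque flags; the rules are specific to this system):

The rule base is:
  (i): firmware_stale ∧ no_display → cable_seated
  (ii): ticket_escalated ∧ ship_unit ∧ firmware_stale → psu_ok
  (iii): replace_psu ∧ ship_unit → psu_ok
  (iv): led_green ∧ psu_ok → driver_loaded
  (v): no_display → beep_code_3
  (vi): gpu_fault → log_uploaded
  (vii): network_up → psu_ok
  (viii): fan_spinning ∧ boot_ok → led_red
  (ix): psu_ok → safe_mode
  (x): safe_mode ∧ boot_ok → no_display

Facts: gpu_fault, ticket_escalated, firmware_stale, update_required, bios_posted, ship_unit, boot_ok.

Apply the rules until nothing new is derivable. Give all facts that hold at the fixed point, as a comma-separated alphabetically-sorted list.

beep_code_3, bios_posted, boot_ok, cable_seated, firmware_stale, gpu_fault, log_uploaded, no_display, psu_ok, safe_mode, ship_unit, ticket_escalated, update_required

Round 1 fires (ii), (vi), giving psu_ok, log_uploaded.
Round 2 fires (ix), giving safe_mode.
Round 3 fires (x), giving no_display.
Round 4 fires (i), (v), giving cable_seated, beep_code_3.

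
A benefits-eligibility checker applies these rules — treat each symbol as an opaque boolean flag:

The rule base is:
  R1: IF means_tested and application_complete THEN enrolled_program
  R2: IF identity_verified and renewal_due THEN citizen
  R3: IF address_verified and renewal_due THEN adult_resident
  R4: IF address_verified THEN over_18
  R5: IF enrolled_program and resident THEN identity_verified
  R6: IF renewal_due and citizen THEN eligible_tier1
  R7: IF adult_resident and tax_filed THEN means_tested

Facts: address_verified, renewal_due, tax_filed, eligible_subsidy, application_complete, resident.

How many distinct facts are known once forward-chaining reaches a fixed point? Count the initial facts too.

Round 1 — R3, R4, derive adult_resident, over_18.
Round 2 — R7, derive means_tested.
Round 3 — R1, derive enrolled_program.
Round 4 — R5, derive identity_verified.
Round 5 — R2, derive citizen.
Round 6 — R6, derive eligible_tier1.
Closure: {address_verified, adult_resident, application_complete, citizen, eligible_subsidy, eligible_tier1, enrolled_program, identity_verified, means_tested, over_18, renewal_due, resident, tax_filed} — 13 facts.

13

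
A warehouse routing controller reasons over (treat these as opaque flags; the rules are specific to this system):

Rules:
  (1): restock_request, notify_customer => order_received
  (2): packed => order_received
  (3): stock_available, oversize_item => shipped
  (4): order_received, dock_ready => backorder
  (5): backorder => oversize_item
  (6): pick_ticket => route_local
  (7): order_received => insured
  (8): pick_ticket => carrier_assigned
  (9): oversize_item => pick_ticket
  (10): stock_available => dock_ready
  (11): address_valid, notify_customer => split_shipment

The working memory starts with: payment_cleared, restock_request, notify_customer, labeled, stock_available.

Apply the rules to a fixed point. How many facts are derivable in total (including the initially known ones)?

Round 1 fires (1), (10), giving order_received, dock_ready.
Round 2 fires (4), (7), giving backorder, insured.
Round 3 fires (5), giving oversize_item.
Round 4 fires (3), (9), giving shipped, pick_ticket.
Round 5 fires (6), (8), giving route_local, carrier_assigned.
Closure: {backorder, carrier_assigned, dock_ready, insured, labeled, notify_customer, order_received, oversize_item, payment_cleared, pick_ticket, restock_request, route_local, shipped, stock_available} — 14 facts.

14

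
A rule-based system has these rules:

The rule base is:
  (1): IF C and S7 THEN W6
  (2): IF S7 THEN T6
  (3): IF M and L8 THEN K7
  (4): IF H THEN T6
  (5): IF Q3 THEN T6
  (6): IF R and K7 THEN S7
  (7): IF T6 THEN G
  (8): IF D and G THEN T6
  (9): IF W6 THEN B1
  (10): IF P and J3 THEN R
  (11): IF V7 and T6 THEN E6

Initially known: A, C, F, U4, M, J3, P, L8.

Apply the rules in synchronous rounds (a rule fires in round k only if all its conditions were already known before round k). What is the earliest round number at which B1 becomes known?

[1] (3) [IF M and L8 THEN K7]; (10) [IF P and J3 THEN R]. ⇒ new: K7, R.
[2] (6) [IF R and K7 THEN S7]. ⇒ new: S7.
[3] (1) [IF C and S7 THEN W6]; (2) [IF S7 THEN T6]. ⇒ new: W6, T6.
[4] (7) [IF T6 THEN G]; (9) [IF W6 THEN B1]. ⇒ new: G, B1.
B1 first appears in round 4.

4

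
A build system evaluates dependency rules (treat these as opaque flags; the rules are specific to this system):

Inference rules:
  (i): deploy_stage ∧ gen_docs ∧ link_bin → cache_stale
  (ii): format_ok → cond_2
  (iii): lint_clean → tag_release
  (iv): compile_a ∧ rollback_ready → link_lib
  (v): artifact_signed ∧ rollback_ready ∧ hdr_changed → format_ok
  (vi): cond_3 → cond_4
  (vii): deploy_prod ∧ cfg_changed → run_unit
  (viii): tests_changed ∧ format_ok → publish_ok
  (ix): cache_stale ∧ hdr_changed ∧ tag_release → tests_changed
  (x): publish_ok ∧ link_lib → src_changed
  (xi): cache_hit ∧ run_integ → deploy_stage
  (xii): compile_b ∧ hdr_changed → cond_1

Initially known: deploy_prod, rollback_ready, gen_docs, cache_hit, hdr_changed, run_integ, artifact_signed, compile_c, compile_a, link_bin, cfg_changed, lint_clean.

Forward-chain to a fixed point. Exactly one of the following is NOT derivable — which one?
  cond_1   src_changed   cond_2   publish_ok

Round 1 fires (iii), (iv), (v), (vii), (xi), giving tag_release, link_lib, format_ok, run_unit, deploy_stage.
Round 2 fires (i), (ii), giving cache_stale, cond_2.
Round 3 fires (ix), giving tests_changed.
Round 4 fires (viii), giving publish_ok.
Round 5 fires (x), giving src_changed.
Derived: cond_2 (round 2), src_changed (round 5), publish_ok (round 4). cond_1 never appears in any round.

cond_1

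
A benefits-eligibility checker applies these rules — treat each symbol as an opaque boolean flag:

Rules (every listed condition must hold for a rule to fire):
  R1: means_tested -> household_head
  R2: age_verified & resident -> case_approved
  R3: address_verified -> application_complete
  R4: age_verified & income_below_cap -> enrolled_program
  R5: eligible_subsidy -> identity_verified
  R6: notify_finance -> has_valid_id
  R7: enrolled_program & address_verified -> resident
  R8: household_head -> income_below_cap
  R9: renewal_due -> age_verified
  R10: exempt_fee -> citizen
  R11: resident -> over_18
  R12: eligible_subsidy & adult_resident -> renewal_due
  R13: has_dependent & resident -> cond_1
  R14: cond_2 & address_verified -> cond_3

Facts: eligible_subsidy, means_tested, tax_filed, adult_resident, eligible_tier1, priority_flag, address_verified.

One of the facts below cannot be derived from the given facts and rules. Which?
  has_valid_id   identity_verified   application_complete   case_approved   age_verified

[1] R1 [means_tested -> household_head]; R3 [address_verified -> application_complete]; R5 [eligible_subsidy -> identity_verified]; R12 [eligible_subsidy & adult_resident -> renewal_due]. ⇒ new: household_head, application_complete, identity_verified, renewal_due.
[2] R8 [household_head -> income_below_cap]; R9 [renewal_due -> age_verified]. ⇒ new: income_below_cap, age_verified.
[3] R4 [age_verified & income_below_cap -> enrolled_program]. ⇒ new: enrolled_program.
[4] R7 [enrolled_program & address_verified -> resident]. ⇒ new: resident.
[5] R2 [age_verified & resident -> case_approved]; R11 [resident -> over_18]. ⇒ new: case_approved, over_18.
Derived: identity_verified (round 1), application_complete (round 1), case_approved (round 5), age_verified (round 2). has_valid_id never appears in any round.

has_valid_id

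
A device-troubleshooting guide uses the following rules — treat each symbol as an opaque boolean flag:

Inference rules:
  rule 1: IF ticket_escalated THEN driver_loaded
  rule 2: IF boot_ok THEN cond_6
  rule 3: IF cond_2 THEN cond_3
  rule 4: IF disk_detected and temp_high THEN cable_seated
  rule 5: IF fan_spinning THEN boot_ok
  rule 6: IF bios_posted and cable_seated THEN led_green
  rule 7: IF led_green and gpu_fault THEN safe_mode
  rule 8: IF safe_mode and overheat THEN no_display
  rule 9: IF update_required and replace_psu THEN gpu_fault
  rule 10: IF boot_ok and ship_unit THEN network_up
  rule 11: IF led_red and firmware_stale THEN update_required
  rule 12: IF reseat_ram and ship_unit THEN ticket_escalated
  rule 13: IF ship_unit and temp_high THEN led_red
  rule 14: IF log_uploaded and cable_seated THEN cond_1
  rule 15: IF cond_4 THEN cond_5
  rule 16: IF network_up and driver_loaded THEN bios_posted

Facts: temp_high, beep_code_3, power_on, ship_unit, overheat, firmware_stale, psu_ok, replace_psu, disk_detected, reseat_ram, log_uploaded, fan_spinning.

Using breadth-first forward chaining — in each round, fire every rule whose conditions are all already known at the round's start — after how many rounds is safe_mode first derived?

Round 1: rule 4 [IF disk_detected and temp_high THEN cable_seated]; rule 5 [IF fan_spinning THEN boot_ok]; rule 12 [IF reseat_ram and ship_unit THEN ticket_escalated]; rule 13 [IF ship_unit and temp_high THEN led_red]. Adds cable_seated, boot_ok, ticket_escalated, led_red.
Round 2: rule 1 [IF ticket_escalated THEN driver_loaded]; rule 2 [IF boot_ok THEN cond_6]; rule 10 [IF boot_ok and ship_unit THEN network_up]; rule 11 [IF led_red and firmware_stale THEN update_required]; rule 14 [IF log_uploaded and cable_seated THEN cond_1]. Adds driver_loaded, cond_6, network_up, update_required, cond_1.
Round 3: rule 9 [IF update_required and replace_psu THEN gpu_fault]; rule 16 [IF network_up and driver_loaded THEN bios_posted]. Adds gpu_fault, bios_posted.
Round 4: rule 6 [IF bios_posted and cable_seated THEN led_green]. Adds led_green.
Round 5: rule 7 [IF led_green and gpu_fault THEN safe_mode]. Adds safe_mode.
safe_mode first appears in round 5.

5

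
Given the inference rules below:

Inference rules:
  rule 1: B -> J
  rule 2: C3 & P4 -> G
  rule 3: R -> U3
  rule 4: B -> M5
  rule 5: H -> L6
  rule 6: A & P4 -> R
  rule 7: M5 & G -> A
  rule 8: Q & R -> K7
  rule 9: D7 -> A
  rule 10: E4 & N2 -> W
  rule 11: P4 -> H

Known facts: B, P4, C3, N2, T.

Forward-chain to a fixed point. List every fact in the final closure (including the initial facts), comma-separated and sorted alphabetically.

Round 1 fires rule 1, rule 2, rule 4, rule 11, giving J, G, M5, H.
Round 2 fires rule 5, rule 7, giving L6, A.
Round 3 fires rule 6, giving R.
Round 4 fires rule 3, giving U3.

A, B, C3, G, H, J, L6, M5, N2, P4, R, T, U3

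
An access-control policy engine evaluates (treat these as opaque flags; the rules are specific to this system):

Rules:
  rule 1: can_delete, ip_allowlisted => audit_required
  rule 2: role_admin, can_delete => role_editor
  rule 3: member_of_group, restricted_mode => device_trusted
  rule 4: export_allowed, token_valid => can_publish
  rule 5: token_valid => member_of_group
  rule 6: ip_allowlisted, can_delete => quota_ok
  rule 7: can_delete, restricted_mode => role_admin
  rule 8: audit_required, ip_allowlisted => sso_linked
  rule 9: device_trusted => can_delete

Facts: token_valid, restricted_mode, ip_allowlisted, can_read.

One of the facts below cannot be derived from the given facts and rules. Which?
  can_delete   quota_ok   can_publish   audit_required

Round 1 fires rule 5, giving member_of_group.
Round 2 fires rule 3, giving device_trusted.
Round 3 fires rule 9, giving can_delete.
Round 4 fires rule 1, rule 6, rule 7, giving audit_required, quota_ok, role_admin.
Round 5 fires rule 2, rule 8, giving role_editor, sso_linked.
Derived: audit_required (round 4), quota_ok (round 4), can_delete (round 3). can_publish never appears in any round.

can_publish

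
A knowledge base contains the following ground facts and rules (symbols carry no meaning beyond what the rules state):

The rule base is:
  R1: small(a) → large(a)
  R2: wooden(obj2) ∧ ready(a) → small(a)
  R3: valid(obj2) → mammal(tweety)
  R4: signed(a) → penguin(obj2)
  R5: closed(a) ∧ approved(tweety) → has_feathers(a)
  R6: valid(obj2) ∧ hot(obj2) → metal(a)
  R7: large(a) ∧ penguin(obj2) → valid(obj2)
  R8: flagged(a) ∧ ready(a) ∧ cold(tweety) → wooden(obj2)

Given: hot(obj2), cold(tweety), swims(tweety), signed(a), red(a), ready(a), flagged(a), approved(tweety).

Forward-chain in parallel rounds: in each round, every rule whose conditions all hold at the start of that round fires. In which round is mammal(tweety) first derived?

5

Round 1: R4 [signed(a) → penguin(obj2)]; R8 [flagged(a) ∧ ready(a) ∧ cold(tweety) → wooden(obj2)]. Adds penguin(obj2), wooden(obj2).
Round 2: R2 [wooden(obj2) ∧ ready(a) → small(a)]. Adds small(a).
Round 3: R1 [small(a) → large(a)]. Adds large(a).
Round 4: R7 [large(a) ∧ penguin(obj2) → valid(obj2)]. Adds valid(obj2).
Round 5: R3 [valid(obj2) → mammal(tweety)]; R6 [valid(obj2) ∧ hot(obj2) → metal(a)]. Adds mammal(tweety), metal(a).
mammal(tweety) first appears in round 5.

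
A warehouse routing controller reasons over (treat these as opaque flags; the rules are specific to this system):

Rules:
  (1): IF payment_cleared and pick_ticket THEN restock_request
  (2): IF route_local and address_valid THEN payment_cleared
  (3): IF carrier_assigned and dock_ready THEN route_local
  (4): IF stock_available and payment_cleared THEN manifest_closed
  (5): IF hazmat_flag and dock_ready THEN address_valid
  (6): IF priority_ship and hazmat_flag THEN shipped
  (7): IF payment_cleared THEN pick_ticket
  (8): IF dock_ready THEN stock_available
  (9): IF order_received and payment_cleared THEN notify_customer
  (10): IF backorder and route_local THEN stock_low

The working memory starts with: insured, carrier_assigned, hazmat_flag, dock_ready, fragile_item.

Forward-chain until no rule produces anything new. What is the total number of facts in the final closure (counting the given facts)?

12

Round 1 fires (3), (5), (8), giving route_local, address_valid, stock_available.
Round 2 fires (2), giving payment_cleared.
Round 3 fires (4), (7), giving manifest_closed, pick_ticket.
Round 4 fires (1), giving restock_request.
Closure: {address_valid, carrier_assigned, dock_ready, fragile_item, hazmat_flag, insured, manifest_closed, payment_cleared, pick_ticket, restock_request, route_local, stock_available} — 12 facts.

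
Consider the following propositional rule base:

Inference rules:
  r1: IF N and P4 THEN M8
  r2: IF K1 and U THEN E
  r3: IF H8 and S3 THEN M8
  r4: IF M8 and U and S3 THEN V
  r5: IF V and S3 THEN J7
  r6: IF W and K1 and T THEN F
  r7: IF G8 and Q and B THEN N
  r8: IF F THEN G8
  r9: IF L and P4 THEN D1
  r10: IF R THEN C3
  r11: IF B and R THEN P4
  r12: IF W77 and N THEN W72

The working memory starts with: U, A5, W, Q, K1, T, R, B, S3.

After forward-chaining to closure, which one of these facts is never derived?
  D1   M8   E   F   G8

Round 1 fires r2, r6, r10, r11, giving E, F, C3, P4.
Round 2 fires r8, giving G8.
Round 3 fires r7, giving N.
Round 4 fires r1, giving M8.
Round 5 fires r4, giving V.
Round 6 fires r5, giving J7.
Derived: F (round 1), G8 (round 2), E (round 1), M8 (round 4). D1 never appears in any round.

D1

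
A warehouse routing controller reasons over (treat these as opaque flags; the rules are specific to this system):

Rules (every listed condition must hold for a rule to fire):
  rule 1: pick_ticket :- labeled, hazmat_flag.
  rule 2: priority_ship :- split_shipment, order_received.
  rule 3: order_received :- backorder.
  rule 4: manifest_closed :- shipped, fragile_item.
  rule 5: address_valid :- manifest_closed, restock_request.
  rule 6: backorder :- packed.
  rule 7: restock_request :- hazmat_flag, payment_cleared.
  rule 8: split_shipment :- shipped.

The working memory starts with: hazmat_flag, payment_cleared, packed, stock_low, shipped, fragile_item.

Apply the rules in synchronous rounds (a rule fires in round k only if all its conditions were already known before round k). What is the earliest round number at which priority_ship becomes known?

Round 1 fires rule 4, rule 6, rule 7, rule 8, giving manifest_closed, backorder, restock_request, split_shipment.
Round 2 fires rule 3, rule 5, giving order_received, address_valid.
Round 3 fires rule 2, giving priority_ship.
priority_ship first appears in round 3.

3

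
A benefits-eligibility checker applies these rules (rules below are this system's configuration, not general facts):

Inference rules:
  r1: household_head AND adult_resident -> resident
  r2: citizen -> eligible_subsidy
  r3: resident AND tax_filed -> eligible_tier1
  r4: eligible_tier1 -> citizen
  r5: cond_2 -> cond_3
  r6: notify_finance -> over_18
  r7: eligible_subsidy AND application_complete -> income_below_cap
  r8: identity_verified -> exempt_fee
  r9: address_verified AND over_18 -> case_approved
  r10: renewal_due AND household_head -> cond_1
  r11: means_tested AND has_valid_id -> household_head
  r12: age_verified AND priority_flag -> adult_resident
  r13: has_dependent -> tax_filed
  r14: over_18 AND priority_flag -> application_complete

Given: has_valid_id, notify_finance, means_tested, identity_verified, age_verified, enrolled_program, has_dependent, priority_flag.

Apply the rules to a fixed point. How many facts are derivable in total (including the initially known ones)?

Round 1 fires r6, r8, r11, r12, r13, giving over_18, exempt_fee, household_head, adult_resident, tax_filed.
Round 2 fires r1, r14, giving resident, application_complete.
Round 3 fires r3, giving eligible_tier1.
Round 4 fires r4, giving citizen.
Round 5 fires r2, giving eligible_subsidy.
Round 6 fires r7, giving income_below_cap.
Closure: {adult_resident, age_verified, application_complete, citizen, eligible_subsidy, eligible_tier1, enrolled_program, exempt_fee, has_dependent, has_valid_id, household_head, identity_verified, income_below_cap, means_tested, notify_finance, over_18, priority_flag, resident, tax_filed} — 19 facts.

19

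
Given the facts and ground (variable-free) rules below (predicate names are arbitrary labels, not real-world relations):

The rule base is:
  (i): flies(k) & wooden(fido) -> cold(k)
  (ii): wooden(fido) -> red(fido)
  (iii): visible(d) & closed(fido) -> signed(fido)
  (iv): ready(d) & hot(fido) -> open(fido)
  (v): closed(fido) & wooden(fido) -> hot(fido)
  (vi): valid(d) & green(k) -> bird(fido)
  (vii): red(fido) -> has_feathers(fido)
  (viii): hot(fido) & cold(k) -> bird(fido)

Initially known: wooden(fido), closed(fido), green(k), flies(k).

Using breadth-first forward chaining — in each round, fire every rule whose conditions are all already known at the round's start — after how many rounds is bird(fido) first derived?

2

Round 1: (i) [flies(k) & wooden(fido) -> cold(k)]; (ii) [wooden(fido) -> red(fido)]; (v) [closed(fido) & wooden(fido) -> hot(fido)]. New: cold(k), red(fido), hot(fido).
Round 2: (vii) [red(fido) -> has_feathers(fido)]; (viii) [hot(fido) & cold(k) -> bird(fido)]. New: has_feathers(fido), bird(fido).
bird(fido) first appears in round 2.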